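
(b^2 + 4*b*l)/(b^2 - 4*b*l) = (b + 4*l)/(b - 4*l)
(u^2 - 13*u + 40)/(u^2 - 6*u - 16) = (u - 5)/(u + 2)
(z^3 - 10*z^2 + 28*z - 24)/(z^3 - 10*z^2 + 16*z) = (z^2 - 8*z + 12)/(z*(z - 8))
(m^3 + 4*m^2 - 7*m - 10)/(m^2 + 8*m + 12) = (m^3 + 4*m^2 - 7*m - 10)/(m^2 + 8*m + 12)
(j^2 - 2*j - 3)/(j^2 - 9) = (j + 1)/(j + 3)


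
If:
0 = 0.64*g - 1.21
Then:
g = 1.89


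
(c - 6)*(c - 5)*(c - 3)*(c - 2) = c^4 - 16*c^3 + 91*c^2 - 216*c + 180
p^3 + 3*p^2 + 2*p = p*(p + 1)*(p + 2)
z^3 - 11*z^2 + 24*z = z*(z - 8)*(z - 3)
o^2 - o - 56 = (o - 8)*(o + 7)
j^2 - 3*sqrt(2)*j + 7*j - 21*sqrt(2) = (j + 7)*(j - 3*sqrt(2))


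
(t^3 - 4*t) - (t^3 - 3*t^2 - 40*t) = 3*t^2 + 36*t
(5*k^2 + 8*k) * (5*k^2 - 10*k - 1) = 25*k^4 - 10*k^3 - 85*k^2 - 8*k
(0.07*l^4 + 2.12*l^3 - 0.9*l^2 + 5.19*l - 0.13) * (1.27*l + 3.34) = 0.0889*l^5 + 2.9262*l^4 + 5.9378*l^3 + 3.5853*l^2 + 17.1695*l - 0.4342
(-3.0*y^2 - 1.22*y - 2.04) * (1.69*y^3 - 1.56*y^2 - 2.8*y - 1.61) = -5.07*y^5 + 2.6182*y^4 + 6.8556*y^3 + 11.4284*y^2 + 7.6762*y + 3.2844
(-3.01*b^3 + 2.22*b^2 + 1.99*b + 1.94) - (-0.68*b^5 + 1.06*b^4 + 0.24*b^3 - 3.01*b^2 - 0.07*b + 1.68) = 0.68*b^5 - 1.06*b^4 - 3.25*b^3 + 5.23*b^2 + 2.06*b + 0.26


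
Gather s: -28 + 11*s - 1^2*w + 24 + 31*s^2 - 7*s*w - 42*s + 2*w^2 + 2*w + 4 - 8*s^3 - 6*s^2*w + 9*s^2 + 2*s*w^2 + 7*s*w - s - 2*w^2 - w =-8*s^3 + s^2*(40 - 6*w) + s*(2*w^2 - 32)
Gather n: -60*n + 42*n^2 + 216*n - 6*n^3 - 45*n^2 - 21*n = -6*n^3 - 3*n^2 + 135*n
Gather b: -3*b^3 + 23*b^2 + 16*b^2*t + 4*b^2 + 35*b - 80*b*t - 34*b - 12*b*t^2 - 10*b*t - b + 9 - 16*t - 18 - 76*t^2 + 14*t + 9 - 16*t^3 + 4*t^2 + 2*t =-3*b^3 + b^2*(16*t + 27) + b*(-12*t^2 - 90*t) - 16*t^3 - 72*t^2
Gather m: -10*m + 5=5 - 10*m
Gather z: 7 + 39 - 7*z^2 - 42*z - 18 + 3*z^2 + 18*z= -4*z^2 - 24*z + 28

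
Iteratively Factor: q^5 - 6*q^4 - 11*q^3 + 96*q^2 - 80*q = (q)*(q^4 - 6*q^3 - 11*q^2 + 96*q - 80) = q*(q + 4)*(q^3 - 10*q^2 + 29*q - 20) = q*(q - 1)*(q + 4)*(q^2 - 9*q + 20) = q*(q - 4)*(q - 1)*(q + 4)*(q - 5)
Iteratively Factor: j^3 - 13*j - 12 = (j + 3)*(j^2 - 3*j - 4) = (j + 1)*(j + 3)*(j - 4)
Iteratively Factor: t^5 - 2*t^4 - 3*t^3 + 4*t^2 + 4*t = (t)*(t^4 - 2*t^3 - 3*t^2 + 4*t + 4) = t*(t + 1)*(t^3 - 3*t^2 + 4) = t*(t - 2)*(t + 1)*(t^2 - t - 2) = t*(t - 2)*(t + 1)^2*(t - 2)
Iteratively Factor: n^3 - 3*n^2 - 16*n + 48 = (n + 4)*(n^2 - 7*n + 12) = (n - 4)*(n + 4)*(n - 3)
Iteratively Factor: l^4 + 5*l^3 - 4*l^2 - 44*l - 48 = (l + 4)*(l^3 + l^2 - 8*l - 12) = (l - 3)*(l + 4)*(l^2 + 4*l + 4) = (l - 3)*(l + 2)*(l + 4)*(l + 2)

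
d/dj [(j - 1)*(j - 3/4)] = 2*j - 7/4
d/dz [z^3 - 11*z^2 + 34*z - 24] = 3*z^2 - 22*z + 34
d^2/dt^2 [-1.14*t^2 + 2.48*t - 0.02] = -2.28000000000000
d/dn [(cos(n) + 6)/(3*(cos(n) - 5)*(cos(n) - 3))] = (cos(n)^2 + 12*cos(n) - 63)*sin(n)/(3*(cos(n) - 5)^2*(cos(n) - 3)^2)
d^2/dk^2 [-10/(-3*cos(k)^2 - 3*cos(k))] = 10*(-(1 - cos(2*k))^2 + 15*cos(k)/4 - 3*cos(2*k)/2 - 3*cos(3*k)/4 + 9/2)/(3*(cos(k) + 1)^3*cos(k)^3)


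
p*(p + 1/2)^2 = p^3 + p^2 + p/4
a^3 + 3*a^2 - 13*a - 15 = (a - 3)*(a + 1)*(a + 5)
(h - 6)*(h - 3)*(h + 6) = h^3 - 3*h^2 - 36*h + 108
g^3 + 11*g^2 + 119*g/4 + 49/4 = (g + 1/2)*(g + 7/2)*(g + 7)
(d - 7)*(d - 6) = d^2 - 13*d + 42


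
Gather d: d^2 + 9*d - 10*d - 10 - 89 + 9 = d^2 - d - 90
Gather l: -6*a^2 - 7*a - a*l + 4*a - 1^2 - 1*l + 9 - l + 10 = -6*a^2 - 3*a + l*(-a - 2) + 18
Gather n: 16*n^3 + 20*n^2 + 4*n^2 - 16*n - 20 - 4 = 16*n^3 + 24*n^2 - 16*n - 24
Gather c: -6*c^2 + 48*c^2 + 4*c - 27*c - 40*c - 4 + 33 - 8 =42*c^2 - 63*c + 21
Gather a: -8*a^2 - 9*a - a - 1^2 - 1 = -8*a^2 - 10*a - 2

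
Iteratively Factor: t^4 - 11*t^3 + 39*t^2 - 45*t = (t - 5)*(t^3 - 6*t^2 + 9*t) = (t - 5)*(t - 3)*(t^2 - 3*t) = t*(t - 5)*(t - 3)*(t - 3)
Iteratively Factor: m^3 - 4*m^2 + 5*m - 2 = (m - 2)*(m^2 - 2*m + 1) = (m - 2)*(m - 1)*(m - 1)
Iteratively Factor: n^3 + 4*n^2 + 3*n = (n + 1)*(n^2 + 3*n) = n*(n + 1)*(n + 3)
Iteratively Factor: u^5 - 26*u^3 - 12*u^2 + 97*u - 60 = (u - 1)*(u^4 + u^3 - 25*u^2 - 37*u + 60) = (u - 1)^2*(u^3 + 2*u^2 - 23*u - 60) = (u - 1)^2*(u + 4)*(u^2 - 2*u - 15) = (u - 1)^2*(u + 3)*(u + 4)*(u - 5)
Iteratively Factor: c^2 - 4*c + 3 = (c - 3)*(c - 1)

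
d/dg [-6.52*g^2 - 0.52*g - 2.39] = -13.04*g - 0.52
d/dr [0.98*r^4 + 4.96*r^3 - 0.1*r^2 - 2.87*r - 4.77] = 3.92*r^3 + 14.88*r^2 - 0.2*r - 2.87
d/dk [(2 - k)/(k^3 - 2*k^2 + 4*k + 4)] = 2*(k^3 - 4*k^2 + 4*k - 6)/(k^6 - 4*k^5 + 12*k^4 - 8*k^3 + 32*k + 16)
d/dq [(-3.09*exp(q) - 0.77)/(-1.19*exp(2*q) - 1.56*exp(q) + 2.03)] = (-(2.38*exp(q) + 1.56)*(3.09*exp(q) + 0.77) + 3.6771*exp(2*q) + 4.8204*exp(q) - 6.2727)*exp(q)/(1.19*exp(2*q) + 1.56*exp(q) - 2.03)^2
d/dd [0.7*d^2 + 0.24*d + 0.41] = 1.4*d + 0.24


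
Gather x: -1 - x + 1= -x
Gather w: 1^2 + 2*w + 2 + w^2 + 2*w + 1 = w^2 + 4*w + 4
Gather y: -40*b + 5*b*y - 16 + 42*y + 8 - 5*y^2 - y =-40*b - 5*y^2 + y*(5*b + 41) - 8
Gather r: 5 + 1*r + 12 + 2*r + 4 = 3*r + 21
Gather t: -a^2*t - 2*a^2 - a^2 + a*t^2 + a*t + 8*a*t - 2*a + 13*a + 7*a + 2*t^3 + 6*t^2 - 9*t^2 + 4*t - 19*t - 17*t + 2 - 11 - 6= -3*a^2 + 18*a + 2*t^3 + t^2*(a - 3) + t*(-a^2 + 9*a - 32) - 15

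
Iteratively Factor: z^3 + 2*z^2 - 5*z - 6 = (z - 2)*(z^2 + 4*z + 3) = (z - 2)*(z + 3)*(z + 1)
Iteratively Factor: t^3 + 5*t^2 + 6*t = (t + 2)*(t^2 + 3*t) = (t + 2)*(t + 3)*(t)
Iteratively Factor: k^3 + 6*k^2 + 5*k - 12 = (k - 1)*(k^2 + 7*k + 12) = (k - 1)*(k + 3)*(k + 4)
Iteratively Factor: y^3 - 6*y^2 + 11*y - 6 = (y - 2)*(y^2 - 4*y + 3) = (y - 3)*(y - 2)*(y - 1)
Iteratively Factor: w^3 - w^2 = (w)*(w^2 - w) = w^2*(w - 1)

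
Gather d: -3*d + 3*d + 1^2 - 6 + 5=0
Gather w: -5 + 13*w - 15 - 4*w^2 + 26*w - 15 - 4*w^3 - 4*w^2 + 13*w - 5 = -4*w^3 - 8*w^2 + 52*w - 40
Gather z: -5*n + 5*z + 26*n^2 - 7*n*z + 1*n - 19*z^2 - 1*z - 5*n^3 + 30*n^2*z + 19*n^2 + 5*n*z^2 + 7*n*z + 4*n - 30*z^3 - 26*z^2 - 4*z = -5*n^3 + 30*n^2*z + 45*n^2 - 30*z^3 + z^2*(5*n - 45)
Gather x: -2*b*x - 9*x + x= x*(-2*b - 8)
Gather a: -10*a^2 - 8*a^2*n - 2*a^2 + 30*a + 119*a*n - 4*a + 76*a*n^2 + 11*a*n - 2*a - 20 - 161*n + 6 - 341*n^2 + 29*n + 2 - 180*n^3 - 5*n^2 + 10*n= a^2*(-8*n - 12) + a*(76*n^2 + 130*n + 24) - 180*n^3 - 346*n^2 - 122*n - 12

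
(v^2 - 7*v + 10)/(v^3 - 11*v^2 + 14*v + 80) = (v - 2)/(v^2 - 6*v - 16)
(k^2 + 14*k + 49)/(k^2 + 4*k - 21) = (k + 7)/(k - 3)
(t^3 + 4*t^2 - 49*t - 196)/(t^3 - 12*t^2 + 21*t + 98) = (t^2 + 11*t + 28)/(t^2 - 5*t - 14)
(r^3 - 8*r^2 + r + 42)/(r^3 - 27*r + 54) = (r^2 - 5*r - 14)/(r^2 + 3*r - 18)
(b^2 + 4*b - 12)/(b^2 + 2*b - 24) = (b - 2)/(b - 4)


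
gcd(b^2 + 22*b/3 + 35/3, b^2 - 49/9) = b + 7/3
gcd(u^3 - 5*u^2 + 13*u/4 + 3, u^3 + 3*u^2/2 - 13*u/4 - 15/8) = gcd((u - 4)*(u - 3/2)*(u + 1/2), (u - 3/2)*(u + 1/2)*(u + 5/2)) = u^2 - u - 3/4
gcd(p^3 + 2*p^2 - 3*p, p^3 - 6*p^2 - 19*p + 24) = p^2 + 2*p - 3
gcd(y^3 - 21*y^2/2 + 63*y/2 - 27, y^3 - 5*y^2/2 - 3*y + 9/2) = y - 3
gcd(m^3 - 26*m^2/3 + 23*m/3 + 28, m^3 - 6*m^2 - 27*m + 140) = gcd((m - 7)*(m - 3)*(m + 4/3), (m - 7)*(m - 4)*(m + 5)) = m - 7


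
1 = 1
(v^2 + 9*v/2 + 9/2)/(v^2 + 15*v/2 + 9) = (v + 3)/(v + 6)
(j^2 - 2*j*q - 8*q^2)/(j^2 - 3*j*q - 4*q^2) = (j + 2*q)/(j + q)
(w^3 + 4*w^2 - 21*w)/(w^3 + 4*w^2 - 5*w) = (w^2 + 4*w - 21)/(w^2 + 4*w - 5)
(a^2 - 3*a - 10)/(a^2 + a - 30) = (a + 2)/(a + 6)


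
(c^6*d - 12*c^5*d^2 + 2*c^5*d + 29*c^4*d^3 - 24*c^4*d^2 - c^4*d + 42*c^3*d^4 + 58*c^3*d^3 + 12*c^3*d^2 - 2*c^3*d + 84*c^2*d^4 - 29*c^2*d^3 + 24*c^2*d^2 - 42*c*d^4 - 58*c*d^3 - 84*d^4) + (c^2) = c^6*d - 12*c^5*d^2 + 2*c^5*d + 29*c^4*d^3 - 24*c^4*d^2 - c^4*d + 42*c^3*d^4 + 58*c^3*d^3 + 12*c^3*d^2 - 2*c^3*d + 84*c^2*d^4 - 29*c^2*d^3 + 24*c^2*d^2 + c^2 - 42*c*d^4 - 58*c*d^3 - 84*d^4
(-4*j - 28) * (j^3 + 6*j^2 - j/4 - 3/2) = -4*j^4 - 52*j^3 - 167*j^2 + 13*j + 42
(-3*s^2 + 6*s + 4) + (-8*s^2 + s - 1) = -11*s^2 + 7*s + 3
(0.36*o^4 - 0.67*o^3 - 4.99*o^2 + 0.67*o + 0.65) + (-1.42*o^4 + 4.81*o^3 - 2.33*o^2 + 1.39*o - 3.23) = -1.06*o^4 + 4.14*o^3 - 7.32*o^2 + 2.06*o - 2.58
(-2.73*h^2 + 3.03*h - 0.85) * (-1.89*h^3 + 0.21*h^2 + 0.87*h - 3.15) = 5.1597*h^5 - 6.3*h^4 - 0.1323*h^3 + 11.0571*h^2 - 10.284*h + 2.6775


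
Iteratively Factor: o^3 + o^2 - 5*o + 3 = (o - 1)*(o^2 + 2*o - 3) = (o - 1)*(o + 3)*(o - 1)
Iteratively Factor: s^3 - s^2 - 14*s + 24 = (s - 2)*(s^2 + s - 12) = (s - 2)*(s + 4)*(s - 3)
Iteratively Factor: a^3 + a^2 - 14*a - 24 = (a - 4)*(a^2 + 5*a + 6) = (a - 4)*(a + 2)*(a + 3)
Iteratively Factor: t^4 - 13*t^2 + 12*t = (t)*(t^3 - 13*t + 12) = t*(t - 1)*(t^2 + t - 12) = t*(t - 3)*(t - 1)*(t + 4)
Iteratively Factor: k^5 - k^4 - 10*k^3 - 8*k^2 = (k)*(k^4 - k^3 - 10*k^2 - 8*k) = k^2*(k^3 - k^2 - 10*k - 8) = k^2*(k - 4)*(k^2 + 3*k + 2) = k^2*(k - 4)*(k + 2)*(k + 1)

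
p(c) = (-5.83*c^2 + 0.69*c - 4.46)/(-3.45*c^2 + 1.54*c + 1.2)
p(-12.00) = 1.66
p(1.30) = 5.10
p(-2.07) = 1.84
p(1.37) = 4.57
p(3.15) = 2.13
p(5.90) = 1.85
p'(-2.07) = 0.26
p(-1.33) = 2.26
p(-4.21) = 1.67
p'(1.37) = -6.59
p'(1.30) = -8.92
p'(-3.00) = 0.07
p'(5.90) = -0.04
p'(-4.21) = 0.02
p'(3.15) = -0.25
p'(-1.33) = 1.15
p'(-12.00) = -0.00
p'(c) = (0.69 - 11.66*c)/(-3.45*c^2 + 1.54*c + 1.2) + (6.9*c - 1.54)*(-5.83*c^2 + 0.69*c - 4.46)/(-3.45*c^2 + 1.54*c + 1.2)^2 = (-6.5977*c^2 - 44.766*c + 7.6964)/(11.9025*c^4 - 10.626*c^3 - 5.9084*c^2 + 3.696*c + 1.44)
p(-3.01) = 1.71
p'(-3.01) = 0.07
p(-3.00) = 1.71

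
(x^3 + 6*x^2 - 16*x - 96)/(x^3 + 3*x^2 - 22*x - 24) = (x + 4)/(x + 1)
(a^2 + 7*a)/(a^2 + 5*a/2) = 2*(a + 7)/(2*a + 5)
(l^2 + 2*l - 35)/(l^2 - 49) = (l - 5)/(l - 7)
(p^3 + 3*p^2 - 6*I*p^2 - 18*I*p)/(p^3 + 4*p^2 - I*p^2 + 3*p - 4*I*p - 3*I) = p*(p - 6*I)/(p^2 + p*(1 - I) - I)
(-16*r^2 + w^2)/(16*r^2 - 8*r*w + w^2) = (-4*r - w)/(4*r - w)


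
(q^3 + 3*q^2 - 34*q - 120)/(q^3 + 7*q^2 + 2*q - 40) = (q - 6)/(q - 2)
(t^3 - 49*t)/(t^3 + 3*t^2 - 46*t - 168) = t*(t + 7)/(t^2 + 10*t + 24)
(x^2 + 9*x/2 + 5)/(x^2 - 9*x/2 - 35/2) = (x + 2)/(x - 7)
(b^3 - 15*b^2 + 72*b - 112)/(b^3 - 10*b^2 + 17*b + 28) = (b - 4)/(b + 1)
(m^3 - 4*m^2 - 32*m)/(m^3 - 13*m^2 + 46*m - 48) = m*(m + 4)/(m^2 - 5*m + 6)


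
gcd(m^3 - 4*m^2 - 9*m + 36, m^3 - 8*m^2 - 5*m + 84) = m^2 - m - 12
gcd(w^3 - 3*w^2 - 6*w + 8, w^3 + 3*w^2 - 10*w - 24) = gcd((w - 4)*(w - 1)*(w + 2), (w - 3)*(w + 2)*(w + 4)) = w + 2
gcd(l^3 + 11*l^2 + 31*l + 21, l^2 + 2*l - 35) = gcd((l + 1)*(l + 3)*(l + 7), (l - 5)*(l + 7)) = l + 7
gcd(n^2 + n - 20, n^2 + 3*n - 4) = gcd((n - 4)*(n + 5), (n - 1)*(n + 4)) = 1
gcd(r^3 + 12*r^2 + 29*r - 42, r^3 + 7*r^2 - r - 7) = r^2 + 6*r - 7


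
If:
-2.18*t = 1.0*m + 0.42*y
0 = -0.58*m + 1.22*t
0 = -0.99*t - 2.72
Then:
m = -5.78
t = -2.75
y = 28.02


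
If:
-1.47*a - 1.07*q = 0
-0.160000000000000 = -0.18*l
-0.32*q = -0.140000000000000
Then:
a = -0.32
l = 0.89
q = 0.44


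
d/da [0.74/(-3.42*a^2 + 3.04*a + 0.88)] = (5.0616*a - 2.2496)/(-3.42*a^2 + 3.04*a + 0.88)^2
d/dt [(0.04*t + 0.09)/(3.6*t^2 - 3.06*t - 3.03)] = (-0.144*t^2 - 0.648*t + 0.1542)/(12.96*t^4 - 22.032*t^3 - 12.4524*t^2 + 18.5436*t + 9.1809)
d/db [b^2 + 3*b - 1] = 2*b + 3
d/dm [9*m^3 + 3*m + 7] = 27*m^2 + 3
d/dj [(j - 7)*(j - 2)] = 2*j - 9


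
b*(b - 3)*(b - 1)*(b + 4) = b^4 - 13*b^2 + 12*b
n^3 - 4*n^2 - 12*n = n*(n - 6)*(n + 2)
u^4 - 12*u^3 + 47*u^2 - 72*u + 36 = (u - 6)*(u - 3)*(u - 2)*(u - 1)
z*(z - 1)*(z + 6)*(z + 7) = z^4 + 12*z^3 + 29*z^2 - 42*z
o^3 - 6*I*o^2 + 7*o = o*(o - 7*I)*(o + I)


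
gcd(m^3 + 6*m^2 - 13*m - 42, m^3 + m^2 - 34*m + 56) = m + 7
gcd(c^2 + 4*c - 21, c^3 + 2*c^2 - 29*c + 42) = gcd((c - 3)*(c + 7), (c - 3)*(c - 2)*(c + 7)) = c^2 + 4*c - 21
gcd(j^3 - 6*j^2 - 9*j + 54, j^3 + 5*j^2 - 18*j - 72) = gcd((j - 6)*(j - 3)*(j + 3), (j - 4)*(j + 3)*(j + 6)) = j + 3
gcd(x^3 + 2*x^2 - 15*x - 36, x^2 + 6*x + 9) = x^2 + 6*x + 9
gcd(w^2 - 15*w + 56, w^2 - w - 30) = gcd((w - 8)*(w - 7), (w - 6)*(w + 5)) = 1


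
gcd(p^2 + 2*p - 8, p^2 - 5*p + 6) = p - 2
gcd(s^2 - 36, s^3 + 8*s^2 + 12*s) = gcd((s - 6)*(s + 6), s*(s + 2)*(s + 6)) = s + 6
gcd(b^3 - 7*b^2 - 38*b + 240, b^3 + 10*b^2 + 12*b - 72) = b + 6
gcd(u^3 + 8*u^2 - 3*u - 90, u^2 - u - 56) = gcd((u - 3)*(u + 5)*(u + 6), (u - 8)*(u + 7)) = 1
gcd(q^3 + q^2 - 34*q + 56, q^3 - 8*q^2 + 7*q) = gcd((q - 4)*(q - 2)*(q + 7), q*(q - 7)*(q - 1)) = 1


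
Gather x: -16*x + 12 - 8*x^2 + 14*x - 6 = -8*x^2 - 2*x + 6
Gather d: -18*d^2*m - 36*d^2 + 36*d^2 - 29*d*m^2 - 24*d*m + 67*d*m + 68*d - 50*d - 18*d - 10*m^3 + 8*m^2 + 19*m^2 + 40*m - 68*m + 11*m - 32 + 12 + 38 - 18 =-18*d^2*m + d*(-29*m^2 + 43*m) - 10*m^3 + 27*m^2 - 17*m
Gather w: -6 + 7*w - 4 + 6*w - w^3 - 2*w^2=-w^3 - 2*w^2 + 13*w - 10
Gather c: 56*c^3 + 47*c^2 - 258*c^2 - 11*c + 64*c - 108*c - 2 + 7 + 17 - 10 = 56*c^3 - 211*c^2 - 55*c + 12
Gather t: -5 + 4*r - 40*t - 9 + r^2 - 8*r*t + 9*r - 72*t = r^2 + 13*r + t*(-8*r - 112) - 14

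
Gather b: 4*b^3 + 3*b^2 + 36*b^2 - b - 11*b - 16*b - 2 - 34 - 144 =4*b^3 + 39*b^2 - 28*b - 180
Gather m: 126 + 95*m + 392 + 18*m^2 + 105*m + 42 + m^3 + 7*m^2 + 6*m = m^3 + 25*m^2 + 206*m + 560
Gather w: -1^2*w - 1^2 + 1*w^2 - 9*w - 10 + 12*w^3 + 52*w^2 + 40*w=12*w^3 + 53*w^2 + 30*w - 11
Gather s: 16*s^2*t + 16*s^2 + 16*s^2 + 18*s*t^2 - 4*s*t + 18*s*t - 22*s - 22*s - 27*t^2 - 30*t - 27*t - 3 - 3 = s^2*(16*t + 32) + s*(18*t^2 + 14*t - 44) - 27*t^2 - 57*t - 6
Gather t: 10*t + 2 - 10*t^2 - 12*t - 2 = -10*t^2 - 2*t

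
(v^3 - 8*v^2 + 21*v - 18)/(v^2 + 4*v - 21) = (v^2 - 5*v + 6)/(v + 7)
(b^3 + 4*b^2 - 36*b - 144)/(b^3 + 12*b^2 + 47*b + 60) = (b^2 - 36)/(b^2 + 8*b + 15)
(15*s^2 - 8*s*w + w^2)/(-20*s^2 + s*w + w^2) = (15*s^2 - 8*s*w + w^2)/(-20*s^2 + s*w + w^2)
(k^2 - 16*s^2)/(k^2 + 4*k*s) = (k - 4*s)/k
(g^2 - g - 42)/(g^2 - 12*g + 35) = (g + 6)/(g - 5)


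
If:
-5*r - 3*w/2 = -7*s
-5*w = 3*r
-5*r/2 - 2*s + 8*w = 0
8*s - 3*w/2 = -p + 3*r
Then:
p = 0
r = 0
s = 0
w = 0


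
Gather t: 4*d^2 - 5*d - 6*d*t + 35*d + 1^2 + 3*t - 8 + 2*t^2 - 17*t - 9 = 4*d^2 + 30*d + 2*t^2 + t*(-6*d - 14) - 16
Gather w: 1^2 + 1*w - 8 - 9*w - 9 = -8*w - 16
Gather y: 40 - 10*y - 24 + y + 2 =18 - 9*y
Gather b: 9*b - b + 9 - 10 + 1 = 8*b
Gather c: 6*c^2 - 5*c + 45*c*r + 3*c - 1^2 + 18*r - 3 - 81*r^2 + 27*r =6*c^2 + c*(45*r - 2) - 81*r^2 + 45*r - 4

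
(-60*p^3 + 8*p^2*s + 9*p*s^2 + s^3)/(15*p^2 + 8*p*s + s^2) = (-12*p^2 + 4*p*s + s^2)/(3*p + s)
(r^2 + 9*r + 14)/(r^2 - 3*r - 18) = (r^2 + 9*r + 14)/(r^2 - 3*r - 18)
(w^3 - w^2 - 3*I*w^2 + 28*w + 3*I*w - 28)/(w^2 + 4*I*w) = w - 1 - 7*I + 7*I/w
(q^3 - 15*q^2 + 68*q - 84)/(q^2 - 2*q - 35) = (q^2 - 8*q + 12)/(q + 5)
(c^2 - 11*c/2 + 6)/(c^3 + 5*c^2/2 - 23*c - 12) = (2*c - 3)/(2*c^2 + 13*c + 6)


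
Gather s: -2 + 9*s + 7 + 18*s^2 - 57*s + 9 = 18*s^2 - 48*s + 14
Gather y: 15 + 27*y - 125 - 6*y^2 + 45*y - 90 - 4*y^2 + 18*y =-10*y^2 + 90*y - 200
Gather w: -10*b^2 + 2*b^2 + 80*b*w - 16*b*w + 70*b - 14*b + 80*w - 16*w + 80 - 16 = -8*b^2 + 56*b + w*(64*b + 64) + 64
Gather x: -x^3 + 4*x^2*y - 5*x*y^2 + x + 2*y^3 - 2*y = -x^3 + 4*x^2*y + x*(1 - 5*y^2) + 2*y^3 - 2*y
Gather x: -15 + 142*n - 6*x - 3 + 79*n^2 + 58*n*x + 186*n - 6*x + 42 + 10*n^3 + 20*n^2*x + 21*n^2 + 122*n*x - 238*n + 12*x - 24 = 10*n^3 + 100*n^2 + 90*n + x*(20*n^2 + 180*n)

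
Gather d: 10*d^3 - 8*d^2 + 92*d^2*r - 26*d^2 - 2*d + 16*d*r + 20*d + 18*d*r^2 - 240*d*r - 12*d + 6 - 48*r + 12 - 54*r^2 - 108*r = 10*d^3 + d^2*(92*r - 34) + d*(18*r^2 - 224*r + 6) - 54*r^2 - 156*r + 18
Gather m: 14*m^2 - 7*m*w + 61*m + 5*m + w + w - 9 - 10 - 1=14*m^2 + m*(66 - 7*w) + 2*w - 20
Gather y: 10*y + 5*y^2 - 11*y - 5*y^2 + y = 0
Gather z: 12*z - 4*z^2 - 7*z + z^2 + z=-3*z^2 + 6*z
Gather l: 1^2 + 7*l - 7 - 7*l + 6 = 0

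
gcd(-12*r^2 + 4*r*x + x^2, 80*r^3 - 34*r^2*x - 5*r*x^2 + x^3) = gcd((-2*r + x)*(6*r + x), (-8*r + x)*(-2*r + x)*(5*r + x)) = -2*r + x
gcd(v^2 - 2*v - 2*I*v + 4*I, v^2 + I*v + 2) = 1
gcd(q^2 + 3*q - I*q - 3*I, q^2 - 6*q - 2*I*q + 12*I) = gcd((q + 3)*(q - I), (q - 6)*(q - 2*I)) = 1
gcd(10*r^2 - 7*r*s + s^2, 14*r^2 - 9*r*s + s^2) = 2*r - s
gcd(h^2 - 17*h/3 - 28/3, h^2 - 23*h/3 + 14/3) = h - 7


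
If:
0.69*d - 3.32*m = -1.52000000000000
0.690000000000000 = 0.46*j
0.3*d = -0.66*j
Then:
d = -3.30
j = 1.50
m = -0.23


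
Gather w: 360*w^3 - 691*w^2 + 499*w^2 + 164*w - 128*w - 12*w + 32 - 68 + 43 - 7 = 360*w^3 - 192*w^2 + 24*w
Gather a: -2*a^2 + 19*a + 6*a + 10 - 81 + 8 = -2*a^2 + 25*a - 63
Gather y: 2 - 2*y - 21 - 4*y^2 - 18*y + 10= -4*y^2 - 20*y - 9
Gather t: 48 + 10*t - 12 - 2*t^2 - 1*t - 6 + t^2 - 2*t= -t^2 + 7*t + 30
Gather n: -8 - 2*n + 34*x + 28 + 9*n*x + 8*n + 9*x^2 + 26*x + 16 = n*(9*x + 6) + 9*x^2 + 60*x + 36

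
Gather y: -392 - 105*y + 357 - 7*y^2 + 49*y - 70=-7*y^2 - 56*y - 105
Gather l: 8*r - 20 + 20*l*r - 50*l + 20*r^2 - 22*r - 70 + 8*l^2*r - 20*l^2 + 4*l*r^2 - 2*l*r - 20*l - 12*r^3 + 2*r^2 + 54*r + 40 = l^2*(8*r - 20) + l*(4*r^2 + 18*r - 70) - 12*r^3 + 22*r^2 + 40*r - 50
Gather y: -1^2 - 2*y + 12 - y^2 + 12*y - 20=-y^2 + 10*y - 9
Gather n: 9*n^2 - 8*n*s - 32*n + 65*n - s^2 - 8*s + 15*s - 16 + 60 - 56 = 9*n^2 + n*(33 - 8*s) - s^2 + 7*s - 12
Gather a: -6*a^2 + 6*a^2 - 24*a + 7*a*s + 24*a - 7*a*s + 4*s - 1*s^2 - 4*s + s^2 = 0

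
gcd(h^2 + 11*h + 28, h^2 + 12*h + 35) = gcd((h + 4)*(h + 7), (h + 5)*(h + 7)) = h + 7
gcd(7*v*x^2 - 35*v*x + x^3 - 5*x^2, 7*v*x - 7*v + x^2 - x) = 7*v + x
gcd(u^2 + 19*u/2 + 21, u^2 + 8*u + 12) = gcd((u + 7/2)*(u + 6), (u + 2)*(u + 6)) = u + 6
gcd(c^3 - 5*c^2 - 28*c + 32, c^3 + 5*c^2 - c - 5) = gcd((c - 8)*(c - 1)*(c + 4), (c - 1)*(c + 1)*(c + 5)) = c - 1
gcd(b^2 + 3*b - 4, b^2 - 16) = b + 4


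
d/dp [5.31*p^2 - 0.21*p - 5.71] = 10.62*p - 0.21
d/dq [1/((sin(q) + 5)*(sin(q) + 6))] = -(2*sin(q) + 11)*cos(q)/((sin(q) + 5)^2*(sin(q) + 6)^2)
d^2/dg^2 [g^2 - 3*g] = 2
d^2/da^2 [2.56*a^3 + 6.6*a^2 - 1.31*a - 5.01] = 15.36*a + 13.2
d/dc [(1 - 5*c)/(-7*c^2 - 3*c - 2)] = (-35*c^2 + 14*c + 13)/(49*c^4 + 42*c^3 + 37*c^2 + 12*c + 4)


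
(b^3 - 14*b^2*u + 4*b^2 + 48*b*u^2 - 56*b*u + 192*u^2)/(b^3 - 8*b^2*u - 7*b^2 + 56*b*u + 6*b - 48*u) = (b^2 - 6*b*u + 4*b - 24*u)/(b^2 - 7*b + 6)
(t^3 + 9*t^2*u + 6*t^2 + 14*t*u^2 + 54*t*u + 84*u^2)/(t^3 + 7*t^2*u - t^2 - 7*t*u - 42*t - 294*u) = (t + 2*u)/(t - 7)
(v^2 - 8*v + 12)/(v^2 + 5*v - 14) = (v - 6)/(v + 7)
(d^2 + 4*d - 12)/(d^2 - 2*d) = (d + 6)/d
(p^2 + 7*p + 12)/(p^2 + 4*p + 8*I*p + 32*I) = (p + 3)/(p + 8*I)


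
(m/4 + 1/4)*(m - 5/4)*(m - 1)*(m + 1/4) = m^4/4 - m^3/4 - 21*m^2/64 + m/4 + 5/64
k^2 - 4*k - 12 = (k - 6)*(k + 2)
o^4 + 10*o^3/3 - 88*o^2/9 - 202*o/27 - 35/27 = (o - 7/3)*(o + 1/3)^2*(o + 5)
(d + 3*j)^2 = d^2 + 6*d*j + 9*j^2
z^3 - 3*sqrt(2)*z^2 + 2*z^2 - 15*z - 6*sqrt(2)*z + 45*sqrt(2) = (z - 3)*(z + 5)*(z - 3*sqrt(2))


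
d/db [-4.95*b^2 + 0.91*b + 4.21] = 0.91 - 9.9*b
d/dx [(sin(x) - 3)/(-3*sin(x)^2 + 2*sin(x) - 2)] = (3*sin(x)^2 - 18*sin(x) + 4)*cos(x)/(3*sin(x)^2 - 2*sin(x) + 2)^2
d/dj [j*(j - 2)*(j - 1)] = 3*j^2 - 6*j + 2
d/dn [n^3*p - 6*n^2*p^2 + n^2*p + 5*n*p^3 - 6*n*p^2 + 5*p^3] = p*(3*n^2 - 12*n*p + 2*n + 5*p^2 - 6*p)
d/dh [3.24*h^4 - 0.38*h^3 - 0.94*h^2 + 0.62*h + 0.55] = 12.96*h^3 - 1.14*h^2 - 1.88*h + 0.62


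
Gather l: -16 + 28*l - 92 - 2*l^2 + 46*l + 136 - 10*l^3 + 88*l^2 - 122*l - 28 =-10*l^3 + 86*l^2 - 48*l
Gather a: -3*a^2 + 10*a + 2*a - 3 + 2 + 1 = -3*a^2 + 12*a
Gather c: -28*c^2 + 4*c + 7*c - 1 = -28*c^2 + 11*c - 1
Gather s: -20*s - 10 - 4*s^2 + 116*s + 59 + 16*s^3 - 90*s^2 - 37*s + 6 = 16*s^3 - 94*s^2 + 59*s + 55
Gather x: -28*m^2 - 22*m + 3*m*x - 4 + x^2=-28*m^2 + 3*m*x - 22*m + x^2 - 4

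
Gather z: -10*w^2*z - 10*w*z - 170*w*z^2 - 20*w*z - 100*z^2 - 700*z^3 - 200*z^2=-700*z^3 + z^2*(-170*w - 300) + z*(-10*w^2 - 30*w)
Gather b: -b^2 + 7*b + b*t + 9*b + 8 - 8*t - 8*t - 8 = -b^2 + b*(t + 16) - 16*t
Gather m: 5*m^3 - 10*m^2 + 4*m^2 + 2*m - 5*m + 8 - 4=5*m^3 - 6*m^2 - 3*m + 4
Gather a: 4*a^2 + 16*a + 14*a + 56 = 4*a^2 + 30*a + 56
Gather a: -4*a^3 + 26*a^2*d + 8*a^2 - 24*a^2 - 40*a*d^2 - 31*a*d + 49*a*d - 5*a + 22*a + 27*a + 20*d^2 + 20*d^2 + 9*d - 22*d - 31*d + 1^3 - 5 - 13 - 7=-4*a^3 + a^2*(26*d - 16) + a*(-40*d^2 + 18*d + 44) + 40*d^2 - 44*d - 24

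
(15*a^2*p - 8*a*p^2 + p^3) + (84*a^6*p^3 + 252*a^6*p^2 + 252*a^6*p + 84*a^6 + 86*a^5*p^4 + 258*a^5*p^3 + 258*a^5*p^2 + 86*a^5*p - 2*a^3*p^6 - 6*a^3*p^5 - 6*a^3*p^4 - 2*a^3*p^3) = 84*a^6*p^3 + 252*a^6*p^2 + 252*a^6*p + 84*a^6 + 86*a^5*p^4 + 258*a^5*p^3 + 258*a^5*p^2 + 86*a^5*p - 2*a^3*p^6 - 6*a^3*p^5 - 6*a^3*p^4 - 2*a^3*p^3 + 15*a^2*p - 8*a*p^2 + p^3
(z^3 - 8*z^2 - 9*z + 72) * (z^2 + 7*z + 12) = z^5 - z^4 - 53*z^3 - 87*z^2 + 396*z + 864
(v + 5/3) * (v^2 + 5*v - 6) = v^3 + 20*v^2/3 + 7*v/3 - 10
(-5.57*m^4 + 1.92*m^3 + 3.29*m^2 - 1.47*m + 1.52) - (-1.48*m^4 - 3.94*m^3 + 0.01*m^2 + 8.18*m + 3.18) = -4.09*m^4 + 5.86*m^3 + 3.28*m^2 - 9.65*m - 1.66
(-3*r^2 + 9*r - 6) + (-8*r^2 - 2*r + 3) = -11*r^2 + 7*r - 3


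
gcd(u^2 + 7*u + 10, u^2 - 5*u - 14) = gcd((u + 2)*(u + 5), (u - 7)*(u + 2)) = u + 2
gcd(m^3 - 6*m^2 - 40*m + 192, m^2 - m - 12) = m - 4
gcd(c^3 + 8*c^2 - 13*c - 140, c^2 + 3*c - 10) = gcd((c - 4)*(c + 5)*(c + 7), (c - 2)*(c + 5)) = c + 5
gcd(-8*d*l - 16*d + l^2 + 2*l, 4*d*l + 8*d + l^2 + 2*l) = l + 2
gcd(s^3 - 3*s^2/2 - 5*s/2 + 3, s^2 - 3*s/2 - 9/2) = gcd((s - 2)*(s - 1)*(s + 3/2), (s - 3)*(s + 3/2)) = s + 3/2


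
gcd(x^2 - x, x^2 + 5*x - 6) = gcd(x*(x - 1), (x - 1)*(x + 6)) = x - 1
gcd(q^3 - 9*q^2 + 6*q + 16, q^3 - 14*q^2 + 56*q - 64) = q^2 - 10*q + 16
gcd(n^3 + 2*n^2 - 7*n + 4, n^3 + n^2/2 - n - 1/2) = n - 1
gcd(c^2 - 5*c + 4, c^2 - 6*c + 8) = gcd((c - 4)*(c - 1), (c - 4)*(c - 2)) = c - 4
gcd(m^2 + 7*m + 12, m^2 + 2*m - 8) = m + 4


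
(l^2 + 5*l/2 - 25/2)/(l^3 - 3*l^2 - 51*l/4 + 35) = 2*(l + 5)/(2*l^2 - l - 28)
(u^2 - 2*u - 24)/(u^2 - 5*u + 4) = (u^2 - 2*u - 24)/(u^2 - 5*u + 4)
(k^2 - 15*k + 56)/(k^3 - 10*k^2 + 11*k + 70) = (k - 8)/(k^2 - 3*k - 10)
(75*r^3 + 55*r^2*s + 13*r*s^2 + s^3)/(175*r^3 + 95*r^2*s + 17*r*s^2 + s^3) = (3*r + s)/(7*r + s)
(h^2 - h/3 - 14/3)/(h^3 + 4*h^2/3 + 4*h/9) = 3*(3*h^2 - h - 14)/(h*(9*h^2 + 12*h + 4))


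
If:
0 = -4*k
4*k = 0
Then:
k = 0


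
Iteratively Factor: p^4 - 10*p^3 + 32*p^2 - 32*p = (p - 4)*(p^3 - 6*p^2 + 8*p) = (p - 4)*(p - 2)*(p^2 - 4*p) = (p - 4)^2*(p - 2)*(p)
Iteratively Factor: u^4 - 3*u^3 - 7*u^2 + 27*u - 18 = (u + 3)*(u^3 - 6*u^2 + 11*u - 6) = (u - 3)*(u + 3)*(u^2 - 3*u + 2) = (u - 3)*(u - 2)*(u + 3)*(u - 1)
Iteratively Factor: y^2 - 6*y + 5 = (y - 5)*(y - 1)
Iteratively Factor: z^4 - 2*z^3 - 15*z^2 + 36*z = (z)*(z^3 - 2*z^2 - 15*z + 36) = z*(z - 3)*(z^2 + z - 12) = z*(z - 3)*(z + 4)*(z - 3)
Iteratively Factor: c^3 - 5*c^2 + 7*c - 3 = (c - 1)*(c^2 - 4*c + 3) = (c - 3)*(c - 1)*(c - 1)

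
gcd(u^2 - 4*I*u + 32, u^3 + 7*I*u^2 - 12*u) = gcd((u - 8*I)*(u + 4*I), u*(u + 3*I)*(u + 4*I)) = u + 4*I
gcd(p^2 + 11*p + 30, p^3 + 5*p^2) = p + 5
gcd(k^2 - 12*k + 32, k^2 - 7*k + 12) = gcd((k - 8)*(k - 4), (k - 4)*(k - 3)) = k - 4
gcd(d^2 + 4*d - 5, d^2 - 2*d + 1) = d - 1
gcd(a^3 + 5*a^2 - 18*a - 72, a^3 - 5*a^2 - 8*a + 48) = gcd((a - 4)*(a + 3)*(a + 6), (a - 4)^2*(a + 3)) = a^2 - a - 12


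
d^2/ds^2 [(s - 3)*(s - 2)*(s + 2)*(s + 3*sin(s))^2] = -6*(s - 3)*(s - 2)*(s + 2)*(s + 3*sin(s))*sin(s) + 2*(s - 3)*(s - 2)*(s + 2)*(3*cos(s) + 1)^2 + 4*(s - 3)*(s - 2)*(s + 3*sin(s))*(3*cos(s) + 1) + 4*(s - 3)*(s + 2)*(s + 3*sin(s))*(3*cos(s) + 1) + 2*(s - 3)*(s + 3*sin(s))^2 + 4*(s - 2)*(s + 2)*(s + 3*sin(s))*(3*cos(s) + 1) + 2*(s - 2)*(s + 3*sin(s))^2 + 2*(s + 2)*(s + 3*sin(s))^2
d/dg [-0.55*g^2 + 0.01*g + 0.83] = 0.01 - 1.1*g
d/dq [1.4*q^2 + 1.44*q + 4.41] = 2.8*q + 1.44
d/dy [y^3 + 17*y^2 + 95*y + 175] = 3*y^2 + 34*y + 95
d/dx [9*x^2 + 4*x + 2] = 18*x + 4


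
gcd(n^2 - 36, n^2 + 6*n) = n + 6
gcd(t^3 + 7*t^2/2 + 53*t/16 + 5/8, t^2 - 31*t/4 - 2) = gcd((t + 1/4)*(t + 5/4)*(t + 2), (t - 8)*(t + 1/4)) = t + 1/4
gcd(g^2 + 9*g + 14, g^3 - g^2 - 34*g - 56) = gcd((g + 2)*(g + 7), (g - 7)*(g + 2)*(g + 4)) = g + 2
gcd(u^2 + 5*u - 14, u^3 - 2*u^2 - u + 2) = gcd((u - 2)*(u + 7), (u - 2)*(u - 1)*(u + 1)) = u - 2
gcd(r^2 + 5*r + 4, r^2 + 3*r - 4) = r + 4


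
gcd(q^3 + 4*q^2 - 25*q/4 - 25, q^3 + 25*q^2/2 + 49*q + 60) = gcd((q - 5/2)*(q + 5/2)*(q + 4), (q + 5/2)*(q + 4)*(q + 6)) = q^2 + 13*q/2 + 10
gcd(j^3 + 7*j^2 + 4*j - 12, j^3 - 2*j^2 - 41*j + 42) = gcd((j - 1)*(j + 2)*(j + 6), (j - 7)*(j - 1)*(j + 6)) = j^2 + 5*j - 6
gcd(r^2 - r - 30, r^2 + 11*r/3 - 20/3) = r + 5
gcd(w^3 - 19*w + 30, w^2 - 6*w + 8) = w - 2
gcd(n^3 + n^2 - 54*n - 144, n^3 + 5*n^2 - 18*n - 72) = n^2 + 9*n + 18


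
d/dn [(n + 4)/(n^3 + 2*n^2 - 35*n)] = (n*(n^2 + 2*n - 35) - (n + 4)*(3*n^2 + 4*n - 35))/(n^2*(n^2 + 2*n - 35)^2)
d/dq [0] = 0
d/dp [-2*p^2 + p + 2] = 1 - 4*p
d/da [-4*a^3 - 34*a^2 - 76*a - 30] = -12*a^2 - 68*a - 76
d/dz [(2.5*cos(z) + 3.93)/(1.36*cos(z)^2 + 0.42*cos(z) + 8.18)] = (3.4*cos(z)^2 + 10.6896*cos(z) - 18.7994)*sin(z)/(1.8496*cos(z)^4 + 1.1424*cos(z)^3 + 22.426*cos(z)^2 + 6.8712*cos(z) + 66.9124)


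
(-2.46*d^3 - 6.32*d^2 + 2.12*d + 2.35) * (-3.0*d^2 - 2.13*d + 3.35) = 7.38*d^5 + 24.1998*d^4 - 1.1394*d^3 - 32.7376*d^2 + 2.0965*d + 7.8725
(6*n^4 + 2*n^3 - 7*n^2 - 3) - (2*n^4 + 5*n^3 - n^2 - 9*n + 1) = 4*n^4 - 3*n^3 - 6*n^2 + 9*n - 4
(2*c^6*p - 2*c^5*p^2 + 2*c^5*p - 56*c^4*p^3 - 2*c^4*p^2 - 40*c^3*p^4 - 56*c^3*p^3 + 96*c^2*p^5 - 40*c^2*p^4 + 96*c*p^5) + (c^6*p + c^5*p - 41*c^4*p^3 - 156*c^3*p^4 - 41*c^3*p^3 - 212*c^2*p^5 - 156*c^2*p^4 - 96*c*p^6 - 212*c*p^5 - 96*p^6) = 3*c^6*p - 2*c^5*p^2 + 3*c^5*p - 97*c^4*p^3 - 2*c^4*p^2 - 196*c^3*p^4 - 97*c^3*p^3 - 116*c^2*p^5 - 196*c^2*p^4 - 96*c*p^6 - 116*c*p^5 - 96*p^6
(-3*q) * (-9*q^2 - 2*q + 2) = 27*q^3 + 6*q^2 - 6*q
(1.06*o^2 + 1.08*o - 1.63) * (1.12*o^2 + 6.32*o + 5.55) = 1.1872*o^4 + 7.9088*o^3 + 10.883*o^2 - 4.3076*o - 9.0465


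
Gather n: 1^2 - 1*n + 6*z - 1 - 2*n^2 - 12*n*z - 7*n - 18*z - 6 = -2*n^2 + n*(-12*z - 8) - 12*z - 6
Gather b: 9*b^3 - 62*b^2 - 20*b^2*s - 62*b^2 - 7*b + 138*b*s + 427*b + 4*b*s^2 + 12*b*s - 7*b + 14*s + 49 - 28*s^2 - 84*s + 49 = 9*b^3 + b^2*(-20*s - 124) + b*(4*s^2 + 150*s + 413) - 28*s^2 - 70*s + 98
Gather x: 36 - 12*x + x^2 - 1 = x^2 - 12*x + 35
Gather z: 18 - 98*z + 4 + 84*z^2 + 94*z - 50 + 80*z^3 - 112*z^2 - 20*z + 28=80*z^3 - 28*z^2 - 24*z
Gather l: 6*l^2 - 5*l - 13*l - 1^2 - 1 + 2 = 6*l^2 - 18*l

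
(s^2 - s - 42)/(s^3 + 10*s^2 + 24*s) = (s - 7)/(s*(s + 4))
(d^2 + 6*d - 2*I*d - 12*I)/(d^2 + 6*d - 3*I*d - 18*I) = (d - 2*I)/(d - 3*I)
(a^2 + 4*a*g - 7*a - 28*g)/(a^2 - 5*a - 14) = (a + 4*g)/(a + 2)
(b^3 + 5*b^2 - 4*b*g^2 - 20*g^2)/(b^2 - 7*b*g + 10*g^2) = (b^2 + 2*b*g + 5*b + 10*g)/(b - 5*g)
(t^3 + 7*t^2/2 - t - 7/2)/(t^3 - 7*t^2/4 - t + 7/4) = 2*(2*t + 7)/(4*t - 7)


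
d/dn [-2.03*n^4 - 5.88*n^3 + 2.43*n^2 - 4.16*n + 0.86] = -8.12*n^3 - 17.64*n^2 + 4.86*n - 4.16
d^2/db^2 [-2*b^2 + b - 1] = -4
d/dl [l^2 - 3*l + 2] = 2*l - 3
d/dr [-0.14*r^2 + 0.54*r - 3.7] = 0.54 - 0.28*r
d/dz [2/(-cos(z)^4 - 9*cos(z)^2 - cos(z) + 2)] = -2*(21*cos(z) + cos(3*z) + 1)*sin(z)/(cos(z)^4 + 9*cos(z)^2 + cos(z) - 2)^2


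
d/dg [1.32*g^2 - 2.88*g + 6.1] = 2.64*g - 2.88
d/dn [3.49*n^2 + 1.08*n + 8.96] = 6.98*n + 1.08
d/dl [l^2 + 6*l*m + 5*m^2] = 2*l + 6*m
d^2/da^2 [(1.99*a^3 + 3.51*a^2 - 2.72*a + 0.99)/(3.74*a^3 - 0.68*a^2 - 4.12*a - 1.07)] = (5.6843418860808e-14*a^7 + 108.314888*a^6 - 44.29656*a^5 + 627.750024*a^4 + 115.019868*a^3 - 182.087328*a^2 + 65.956734*a + 64.187558)/(52.313624*a^9 - 28.534704*a^8 - 167.698608*a^7 + 17.653276*a^6 + 201.064848*a^5 + 62.812416*a^4 - 75.075022*a^3 - 56.82342*a^2 - 14.150964*a - 1.225043)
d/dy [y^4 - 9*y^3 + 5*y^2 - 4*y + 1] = 4*y^3 - 27*y^2 + 10*y - 4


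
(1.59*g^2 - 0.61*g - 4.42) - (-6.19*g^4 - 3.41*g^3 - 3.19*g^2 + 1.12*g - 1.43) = 6.19*g^4 + 3.41*g^3 + 4.78*g^2 - 1.73*g - 2.99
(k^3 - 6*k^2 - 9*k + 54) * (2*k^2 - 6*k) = 2*k^5 - 18*k^4 + 18*k^3 + 162*k^2 - 324*k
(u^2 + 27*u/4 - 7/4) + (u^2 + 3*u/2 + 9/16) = 2*u^2 + 33*u/4 - 19/16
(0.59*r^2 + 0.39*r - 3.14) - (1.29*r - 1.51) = 0.59*r^2 - 0.9*r - 1.63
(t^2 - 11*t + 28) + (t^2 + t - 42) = 2*t^2 - 10*t - 14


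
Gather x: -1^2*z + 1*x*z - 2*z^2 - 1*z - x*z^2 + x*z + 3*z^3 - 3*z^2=x*(-z^2 + 2*z) + 3*z^3 - 5*z^2 - 2*z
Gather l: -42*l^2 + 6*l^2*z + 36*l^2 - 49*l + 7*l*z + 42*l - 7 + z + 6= l^2*(6*z - 6) + l*(7*z - 7) + z - 1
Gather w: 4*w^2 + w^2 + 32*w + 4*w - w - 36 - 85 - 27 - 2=5*w^2 + 35*w - 150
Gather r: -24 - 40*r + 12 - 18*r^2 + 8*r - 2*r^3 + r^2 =-2*r^3 - 17*r^2 - 32*r - 12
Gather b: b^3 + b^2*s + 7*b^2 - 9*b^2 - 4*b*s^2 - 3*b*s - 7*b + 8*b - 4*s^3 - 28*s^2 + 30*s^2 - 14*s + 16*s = b^3 + b^2*(s - 2) + b*(-4*s^2 - 3*s + 1) - 4*s^3 + 2*s^2 + 2*s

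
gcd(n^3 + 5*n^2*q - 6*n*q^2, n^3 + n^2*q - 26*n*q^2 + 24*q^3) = -n^2 - 5*n*q + 6*q^2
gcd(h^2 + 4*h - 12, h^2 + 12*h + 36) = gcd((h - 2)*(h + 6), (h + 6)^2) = h + 6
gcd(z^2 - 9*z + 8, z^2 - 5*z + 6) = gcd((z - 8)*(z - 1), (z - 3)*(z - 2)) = 1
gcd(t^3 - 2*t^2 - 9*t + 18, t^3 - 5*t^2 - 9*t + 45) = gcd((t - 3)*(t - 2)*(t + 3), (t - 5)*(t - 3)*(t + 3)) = t^2 - 9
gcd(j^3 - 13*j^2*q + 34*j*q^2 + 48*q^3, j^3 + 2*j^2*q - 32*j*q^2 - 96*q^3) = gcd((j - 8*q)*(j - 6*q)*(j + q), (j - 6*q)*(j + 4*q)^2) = -j + 6*q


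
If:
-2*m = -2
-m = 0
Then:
No Solution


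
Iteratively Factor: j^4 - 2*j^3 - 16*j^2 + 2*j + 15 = (j + 3)*(j^3 - 5*j^2 - j + 5) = (j + 1)*(j + 3)*(j^2 - 6*j + 5) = (j - 5)*(j + 1)*(j + 3)*(j - 1)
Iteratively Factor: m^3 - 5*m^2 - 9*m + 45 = (m - 3)*(m^2 - 2*m - 15) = (m - 3)*(m + 3)*(m - 5)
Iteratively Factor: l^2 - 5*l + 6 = (l - 2)*(l - 3)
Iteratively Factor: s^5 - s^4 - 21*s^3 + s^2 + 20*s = (s - 5)*(s^4 + 4*s^3 - s^2 - 4*s) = (s - 5)*(s - 1)*(s^3 + 5*s^2 + 4*s) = s*(s - 5)*(s - 1)*(s^2 + 5*s + 4) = s*(s - 5)*(s - 1)*(s + 1)*(s + 4)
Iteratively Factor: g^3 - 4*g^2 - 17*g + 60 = (g + 4)*(g^2 - 8*g + 15) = (g - 5)*(g + 4)*(g - 3)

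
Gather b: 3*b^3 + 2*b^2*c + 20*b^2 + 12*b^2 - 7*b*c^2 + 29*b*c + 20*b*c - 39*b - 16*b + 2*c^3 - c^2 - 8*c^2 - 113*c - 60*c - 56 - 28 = 3*b^3 + b^2*(2*c + 32) + b*(-7*c^2 + 49*c - 55) + 2*c^3 - 9*c^2 - 173*c - 84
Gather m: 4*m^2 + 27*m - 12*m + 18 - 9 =4*m^2 + 15*m + 9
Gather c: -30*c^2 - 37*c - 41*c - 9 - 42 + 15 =-30*c^2 - 78*c - 36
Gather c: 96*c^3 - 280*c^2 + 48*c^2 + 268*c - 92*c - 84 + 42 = 96*c^3 - 232*c^2 + 176*c - 42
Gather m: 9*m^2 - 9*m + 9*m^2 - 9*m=18*m^2 - 18*m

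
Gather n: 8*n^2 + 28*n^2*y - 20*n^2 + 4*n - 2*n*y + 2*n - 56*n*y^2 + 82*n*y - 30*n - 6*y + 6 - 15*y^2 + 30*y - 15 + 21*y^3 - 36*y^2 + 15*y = n^2*(28*y - 12) + n*(-56*y^2 + 80*y - 24) + 21*y^3 - 51*y^2 + 39*y - 9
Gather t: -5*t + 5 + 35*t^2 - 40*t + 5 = 35*t^2 - 45*t + 10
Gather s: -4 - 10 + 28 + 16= 30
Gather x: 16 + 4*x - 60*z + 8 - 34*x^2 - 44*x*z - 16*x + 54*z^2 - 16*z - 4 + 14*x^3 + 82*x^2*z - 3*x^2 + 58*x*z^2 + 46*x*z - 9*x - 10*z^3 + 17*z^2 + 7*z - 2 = 14*x^3 + x^2*(82*z - 37) + x*(58*z^2 + 2*z - 21) - 10*z^3 + 71*z^2 - 69*z + 18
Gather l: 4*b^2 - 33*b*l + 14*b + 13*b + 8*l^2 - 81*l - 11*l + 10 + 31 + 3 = 4*b^2 + 27*b + 8*l^2 + l*(-33*b - 92) + 44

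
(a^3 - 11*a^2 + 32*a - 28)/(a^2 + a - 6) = (a^2 - 9*a + 14)/(a + 3)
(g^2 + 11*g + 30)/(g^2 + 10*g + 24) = (g + 5)/(g + 4)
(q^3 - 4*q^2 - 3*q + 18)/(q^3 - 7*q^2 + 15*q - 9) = (q + 2)/(q - 1)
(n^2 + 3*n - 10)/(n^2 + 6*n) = (n^2 + 3*n - 10)/(n*(n + 6))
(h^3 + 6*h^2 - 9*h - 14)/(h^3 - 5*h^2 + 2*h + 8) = (h + 7)/(h - 4)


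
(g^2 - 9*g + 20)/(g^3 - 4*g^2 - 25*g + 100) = 1/(g + 5)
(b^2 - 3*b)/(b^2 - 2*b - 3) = b/(b + 1)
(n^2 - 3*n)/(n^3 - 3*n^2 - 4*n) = (3 - n)/(-n^2 + 3*n + 4)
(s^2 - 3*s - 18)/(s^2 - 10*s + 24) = (s + 3)/(s - 4)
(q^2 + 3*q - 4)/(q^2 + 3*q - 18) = (q^2 + 3*q - 4)/(q^2 + 3*q - 18)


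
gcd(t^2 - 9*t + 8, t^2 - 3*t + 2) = t - 1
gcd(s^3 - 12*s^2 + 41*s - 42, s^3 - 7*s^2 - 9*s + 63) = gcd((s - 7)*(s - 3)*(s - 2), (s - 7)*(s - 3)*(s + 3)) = s^2 - 10*s + 21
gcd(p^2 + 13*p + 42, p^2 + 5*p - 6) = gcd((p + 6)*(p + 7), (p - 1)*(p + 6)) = p + 6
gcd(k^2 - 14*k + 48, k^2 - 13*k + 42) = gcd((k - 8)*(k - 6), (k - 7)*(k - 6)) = k - 6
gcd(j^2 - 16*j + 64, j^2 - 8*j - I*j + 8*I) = j - 8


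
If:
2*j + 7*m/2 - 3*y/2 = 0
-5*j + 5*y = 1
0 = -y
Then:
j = -1/5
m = 4/35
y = 0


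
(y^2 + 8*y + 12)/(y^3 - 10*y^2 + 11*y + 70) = (y + 6)/(y^2 - 12*y + 35)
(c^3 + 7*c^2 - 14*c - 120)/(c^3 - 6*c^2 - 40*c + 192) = (c + 5)/(c - 8)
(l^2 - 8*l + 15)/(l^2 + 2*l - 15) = (l - 5)/(l + 5)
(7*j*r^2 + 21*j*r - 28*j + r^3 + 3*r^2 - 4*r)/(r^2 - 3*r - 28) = (7*j*r - 7*j + r^2 - r)/(r - 7)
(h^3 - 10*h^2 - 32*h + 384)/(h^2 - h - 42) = (h^2 - 16*h + 64)/(h - 7)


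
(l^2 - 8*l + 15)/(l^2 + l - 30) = (l - 3)/(l + 6)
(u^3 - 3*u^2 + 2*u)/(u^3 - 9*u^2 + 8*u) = (u - 2)/(u - 8)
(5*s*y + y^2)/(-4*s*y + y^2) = (5*s + y)/(-4*s + y)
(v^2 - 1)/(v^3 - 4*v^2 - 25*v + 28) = (v + 1)/(v^2 - 3*v - 28)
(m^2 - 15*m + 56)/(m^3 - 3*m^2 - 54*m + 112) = (m - 7)/(m^2 + 5*m - 14)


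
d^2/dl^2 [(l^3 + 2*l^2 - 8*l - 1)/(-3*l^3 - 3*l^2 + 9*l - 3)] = 2*(-l^6 + 15*l^5 + 18*l^4 + 40*l^3 - 39*l^2 - 39*l + 30)/(3*(l^9 + 3*l^8 - 6*l^7 - 14*l^6 + 24*l^5 + 12*l^4 - 42*l^3 + 30*l^2 - 9*l + 1))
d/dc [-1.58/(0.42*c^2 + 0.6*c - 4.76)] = (1.3272*c + 0.948)/(0.42*c^2 + 0.6*c - 4.76)^2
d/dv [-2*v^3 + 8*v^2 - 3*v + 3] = -6*v^2 + 16*v - 3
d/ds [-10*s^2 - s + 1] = -20*s - 1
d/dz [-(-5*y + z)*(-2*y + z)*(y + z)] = -3*y^2 + 12*y*z - 3*z^2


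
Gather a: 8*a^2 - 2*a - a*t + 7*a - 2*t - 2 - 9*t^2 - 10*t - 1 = 8*a^2 + a*(5 - t) - 9*t^2 - 12*t - 3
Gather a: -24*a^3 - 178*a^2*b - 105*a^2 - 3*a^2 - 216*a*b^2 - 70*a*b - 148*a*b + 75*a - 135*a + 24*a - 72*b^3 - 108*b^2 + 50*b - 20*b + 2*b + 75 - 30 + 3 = -24*a^3 + a^2*(-178*b - 108) + a*(-216*b^2 - 218*b - 36) - 72*b^3 - 108*b^2 + 32*b + 48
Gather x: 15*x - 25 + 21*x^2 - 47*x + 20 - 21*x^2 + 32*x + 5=0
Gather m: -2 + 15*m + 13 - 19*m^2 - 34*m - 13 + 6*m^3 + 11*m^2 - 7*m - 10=6*m^3 - 8*m^2 - 26*m - 12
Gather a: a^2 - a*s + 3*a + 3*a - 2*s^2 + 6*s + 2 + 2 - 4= a^2 + a*(6 - s) - 2*s^2 + 6*s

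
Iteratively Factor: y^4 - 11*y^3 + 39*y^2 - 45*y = (y - 3)*(y^3 - 8*y^2 + 15*y) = y*(y - 3)*(y^2 - 8*y + 15) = y*(y - 5)*(y - 3)*(y - 3)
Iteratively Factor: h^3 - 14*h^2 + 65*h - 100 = (h - 5)*(h^2 - 9*h + 20) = (h - 5)*(h - 4)*(h - 5)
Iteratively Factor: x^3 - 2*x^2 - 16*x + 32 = (x - 2)*(x^2 - 16) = (x - 2)*(x + 4)*(x - 4)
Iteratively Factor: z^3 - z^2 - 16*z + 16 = (z - 4)*(z^2 + 3*z - 4) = (z - 4)*(z + 4)*(z - 1)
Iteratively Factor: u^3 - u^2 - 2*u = (u - 2)*(u^2 + u) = (u - 2)*(u + 1)*(u)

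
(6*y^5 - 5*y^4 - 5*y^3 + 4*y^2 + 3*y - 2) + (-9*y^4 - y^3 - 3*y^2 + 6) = 6*y^5 - 14*y^4 - 6*y^3 + y^2 + 3*y + 4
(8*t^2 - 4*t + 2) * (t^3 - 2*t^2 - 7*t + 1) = 8*t^5 - 20*t^4 - 46*t^3 + 32*t^2 - 18*t + 2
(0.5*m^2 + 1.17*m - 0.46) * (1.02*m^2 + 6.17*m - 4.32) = 0.51*m^4 + 4.2784*m^3 + 4.5897*m^2 - 7.8926*m + 1.9872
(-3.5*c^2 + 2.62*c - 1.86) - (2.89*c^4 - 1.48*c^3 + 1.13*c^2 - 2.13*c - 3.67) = -2.89*c^4 + 1.48*c^3 - 4.63*c^2 + 4.75*c + 1.81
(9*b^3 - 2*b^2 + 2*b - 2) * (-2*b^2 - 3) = -18*b^5 + 4*b^4 - 31*b^3 + 10*b^2 - 6*b + 6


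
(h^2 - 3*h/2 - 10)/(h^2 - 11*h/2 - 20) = (h - 4)/(h - 8)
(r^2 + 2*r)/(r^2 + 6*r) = (r + 2)/(r + 6)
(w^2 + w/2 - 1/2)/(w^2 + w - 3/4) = 2*(w + 1)/(2*w + 3)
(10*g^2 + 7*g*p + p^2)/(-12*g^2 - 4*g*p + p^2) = (5*g + p)/(-6*g + p)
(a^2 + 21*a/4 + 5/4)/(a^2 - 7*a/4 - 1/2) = (a + 5)/(a - 2)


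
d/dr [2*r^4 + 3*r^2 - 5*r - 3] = 8*r^3 + 6*r - 5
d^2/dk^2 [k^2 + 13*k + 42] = 2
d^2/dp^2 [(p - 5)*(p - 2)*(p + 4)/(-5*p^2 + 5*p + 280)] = 72*(-p^3 + 6*p^2 - 174*p + 170)/(5*(p^6 - 3*p^5 - 165*p^4 + 335*p^3 + 9240*p^2 - 9408*p - 175616))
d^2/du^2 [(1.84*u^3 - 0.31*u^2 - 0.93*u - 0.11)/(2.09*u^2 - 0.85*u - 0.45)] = (-1.4210854715202e-14*u^5 - 3.106256*u^3 - 0.409476*u^2 - 1.8399*u + 0.22004)/(9.129329*u^6 - 11.138655*u^5 - 1.36686*u^4 + 4.182425*u^3 + 0.2943*u^2 - 0.516375*u - 0.091125)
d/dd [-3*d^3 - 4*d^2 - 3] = d*(-9*d - 8)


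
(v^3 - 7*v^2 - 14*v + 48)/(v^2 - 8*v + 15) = (v^3 - 7*v^2 - 14*v + 48)/(v^2 - 8*v + 15)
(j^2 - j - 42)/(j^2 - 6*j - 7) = (j + 6)/(j + 1)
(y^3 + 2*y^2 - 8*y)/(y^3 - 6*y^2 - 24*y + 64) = y/(y - 8)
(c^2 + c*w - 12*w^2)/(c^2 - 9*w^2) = (c + 4*w)/(c + 3*w)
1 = 1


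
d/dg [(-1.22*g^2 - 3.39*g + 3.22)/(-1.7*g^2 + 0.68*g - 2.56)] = (-6.5926*g^2 + 17.1944*g + 6.4888)/(2.89*g^4 - 2.312*g^3 + 9.1664*g^2 - 3.4816*g + 6.5536)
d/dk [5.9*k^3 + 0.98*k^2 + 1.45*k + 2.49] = 17.7*k^2 + 1.96*k + 1.45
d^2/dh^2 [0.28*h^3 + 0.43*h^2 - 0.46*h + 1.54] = 1.68*h + 0.86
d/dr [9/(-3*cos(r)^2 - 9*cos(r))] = -3*(2*cos(r) + 3)*sin(r)/((cos(r) + 3)^2*cos(r)^2)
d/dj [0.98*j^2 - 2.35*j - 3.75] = 1.96*j - 2.35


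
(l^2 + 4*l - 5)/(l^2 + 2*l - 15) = (l - 1)/(l - 3)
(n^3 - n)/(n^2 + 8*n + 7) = n*(n - 1)/(n + 7)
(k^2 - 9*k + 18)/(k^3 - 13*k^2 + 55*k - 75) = (k - 6)/(k^2 - 10*k + 25)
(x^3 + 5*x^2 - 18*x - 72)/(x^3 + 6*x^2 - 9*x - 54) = (x - 4)/(x - 3)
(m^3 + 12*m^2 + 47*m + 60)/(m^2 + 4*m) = m + 8 + 15/m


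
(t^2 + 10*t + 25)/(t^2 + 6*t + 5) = (t + 5)/(t + 1)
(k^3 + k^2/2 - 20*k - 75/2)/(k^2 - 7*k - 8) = (-2*k^3 - k^2 + 40*k + 75)/(2*(-k^2 + 7*k + 8))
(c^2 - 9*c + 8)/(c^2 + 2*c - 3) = (c - 8)/(c + 3)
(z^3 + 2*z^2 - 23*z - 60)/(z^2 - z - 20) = z + 3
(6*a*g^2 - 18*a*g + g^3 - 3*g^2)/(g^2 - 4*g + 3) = g*(6*a + g)/(g - 1)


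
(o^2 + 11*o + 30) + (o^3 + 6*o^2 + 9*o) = o^3 + 7*o^2 + 20*o + 30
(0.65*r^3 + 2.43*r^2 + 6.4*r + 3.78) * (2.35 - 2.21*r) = -1.4365*r^4 - 3.8428*r^3 - 8.4335*r^2 + 6.6862*r + 8.883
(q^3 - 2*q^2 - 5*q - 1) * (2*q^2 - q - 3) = 2*q^5 - 5*q^4 - 11*q^3 + 9*q^2 + 16*q + 3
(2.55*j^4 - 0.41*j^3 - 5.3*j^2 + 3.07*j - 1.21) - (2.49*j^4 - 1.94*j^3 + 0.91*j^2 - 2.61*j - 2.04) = 0.0599999999999996*j^4 + 1.53*j^3 - 6.21*j^2 + 5.68*j + 0.83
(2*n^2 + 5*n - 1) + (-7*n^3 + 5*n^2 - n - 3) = -7*n^3 + 7*n^2 + 4*n - 4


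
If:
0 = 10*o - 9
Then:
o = 9/10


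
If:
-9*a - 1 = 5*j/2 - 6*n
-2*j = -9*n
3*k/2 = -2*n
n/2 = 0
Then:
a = -1/9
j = 0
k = 0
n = 0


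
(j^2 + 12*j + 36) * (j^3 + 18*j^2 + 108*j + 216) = j^5 + 30*j^4 + 360*j^3 + 2160*j^2 + 6480*j + 7776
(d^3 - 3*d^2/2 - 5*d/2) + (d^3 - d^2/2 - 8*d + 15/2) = 2*d^3 - 2*d^2 - 21*d/2 + 15/2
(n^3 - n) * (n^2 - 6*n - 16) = n^5 - 6*n^4 - 17*n^3 + 6*n^2 + 16*n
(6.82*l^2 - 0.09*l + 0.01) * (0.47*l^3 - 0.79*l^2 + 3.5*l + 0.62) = 3.2054*l^5 - 5.4301*l^4 + 23.9458*l^3 + 3.9055*l^2 - 0.0208*l + 0.0062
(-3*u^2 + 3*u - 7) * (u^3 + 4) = -3*u^5 + 3*u^4 - 7*u^3 - 12*u^2 + 12*u - 28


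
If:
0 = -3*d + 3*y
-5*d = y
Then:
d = 0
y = 0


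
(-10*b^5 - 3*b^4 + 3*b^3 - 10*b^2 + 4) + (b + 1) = -10*b^5 - 3*b^4 + 3*b^3 - 10*b^2 + b + 5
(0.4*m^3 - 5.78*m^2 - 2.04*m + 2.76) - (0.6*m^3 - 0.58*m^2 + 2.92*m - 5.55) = -0.2*m^3 - 5.2*m^2 - 4.96*m + 8.31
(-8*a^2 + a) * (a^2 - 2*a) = -8*a^4 + 17*a^3 - 2*a^2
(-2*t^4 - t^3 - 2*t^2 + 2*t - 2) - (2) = -2*t^4 - t^3 - 2*t^2 + 2*t - 4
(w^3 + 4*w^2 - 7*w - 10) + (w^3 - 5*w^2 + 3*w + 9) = 2*w^3 - w^2 - 4*w - 1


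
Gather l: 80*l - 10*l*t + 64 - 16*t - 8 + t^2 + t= l*(80 - 10*t) + t^2 - 15*t + 56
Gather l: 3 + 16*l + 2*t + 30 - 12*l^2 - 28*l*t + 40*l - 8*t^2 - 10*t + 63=-12*l^2 + l*(56 - 28*t) - 8*t^2 - 8*t + 96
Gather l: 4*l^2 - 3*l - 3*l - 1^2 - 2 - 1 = 4*l^2 - 6*l - 4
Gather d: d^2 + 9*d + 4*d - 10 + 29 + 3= d^2 + 13*d + 22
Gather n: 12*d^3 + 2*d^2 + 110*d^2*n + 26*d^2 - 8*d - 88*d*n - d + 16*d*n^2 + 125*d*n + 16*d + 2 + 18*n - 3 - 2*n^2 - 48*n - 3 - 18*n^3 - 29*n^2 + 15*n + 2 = 12*d^3 + 28*d^2 + 7*d - 18*n^3 + n^2*(16*d - 31) + n*(110*d^2 + 37*d - 15) - 2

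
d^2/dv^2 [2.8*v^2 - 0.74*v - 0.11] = 5.60000000000000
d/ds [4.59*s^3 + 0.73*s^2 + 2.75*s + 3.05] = 13.77*s^2 + 1.46*s + 2.75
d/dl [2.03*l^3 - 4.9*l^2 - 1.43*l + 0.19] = 6.09*l^2 - 9.8*l - 1.43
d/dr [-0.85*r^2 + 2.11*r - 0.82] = 2.11 - 1.7*r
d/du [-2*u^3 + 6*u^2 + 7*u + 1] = -6*u^2 + 12*u + 7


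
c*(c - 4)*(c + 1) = c^3 - 3*c^2 - 4*c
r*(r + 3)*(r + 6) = r^3 + 9*r^2 + 18*r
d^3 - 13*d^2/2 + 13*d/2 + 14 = (d - 4)*(d - 7/2)*(d + 1)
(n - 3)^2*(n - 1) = n^3 - 7*n^2 + 15*n - 9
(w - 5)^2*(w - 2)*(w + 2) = w^4 - 10*w^3 + 21*w^2 + 40*w - 100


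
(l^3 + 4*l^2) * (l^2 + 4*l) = l^5 + 8*l^4 + 16*l^3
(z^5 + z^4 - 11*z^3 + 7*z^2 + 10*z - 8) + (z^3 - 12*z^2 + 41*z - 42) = z^5 + z^4 - 10*z^3 - 5*z^2 + 51*z - 50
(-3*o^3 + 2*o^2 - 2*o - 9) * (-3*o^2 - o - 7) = 9*o^5 - 3*o^4 + 25*o^3 + 15*o^2 + 23*o + 63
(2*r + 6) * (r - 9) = 2*r^2 - 12*r - 54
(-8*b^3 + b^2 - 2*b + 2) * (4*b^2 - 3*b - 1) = -32*b^5 + 28*b^4 - 3*b^3 + 13*b^2 - 4*b - 2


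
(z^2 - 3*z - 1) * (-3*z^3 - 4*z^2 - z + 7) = -3*z^5 + 5*z^4 + 14*z^3 + 14*z^2 - 20*z - 7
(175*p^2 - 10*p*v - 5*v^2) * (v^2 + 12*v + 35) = 175*p^2*v^2 + 2100*p^2*v + 6125*p^2 - 10*p*v^3 - 120*p*v^2 - 350*p*v - 5*v^4 - 60*v^3 - 175*v^2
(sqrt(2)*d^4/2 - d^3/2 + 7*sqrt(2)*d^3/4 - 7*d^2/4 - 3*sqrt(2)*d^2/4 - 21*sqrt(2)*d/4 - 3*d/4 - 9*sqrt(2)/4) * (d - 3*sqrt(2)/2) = sqrt(2)*d^5/2 - 2*d^4 + 7*sqrt(2)*d^4/4 - 7*d^3 - 21*sqrt(2)*d^2/8 + 3*d^2/2 - 9*sqrt(2)*d/8 + 63*d/4 + 27/4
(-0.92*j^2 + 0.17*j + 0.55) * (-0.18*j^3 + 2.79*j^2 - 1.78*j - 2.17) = 0.1656*j^5 - 2.5974*j^4 + 2.0129*j^3 + 3.2283*j^2 - 1.3479*j - 1.1935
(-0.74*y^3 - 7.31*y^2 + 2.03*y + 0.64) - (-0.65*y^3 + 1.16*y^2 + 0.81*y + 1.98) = -0.09*y^3 - 8.47*y^2 + 1.22*y - 1.34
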